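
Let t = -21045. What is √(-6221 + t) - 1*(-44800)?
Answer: 44800 + I*√27266 ≈ 44800.0 + 165.12*I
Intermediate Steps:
√(-6221 + t) - 1*(-44800) = √(-6221 - 21045) - 1*(-44800) = √(-27266) + 44800 = I*√27266 + 44800 = 44800 + I*√27266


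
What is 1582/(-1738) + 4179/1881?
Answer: 64960/49533 ≈ 1.3114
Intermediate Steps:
1582/(-1738) + 4179/1881 = 1582*(-1/1738) + 4179*(1/1881) = -791/869 + 1393/627 = 64960/49533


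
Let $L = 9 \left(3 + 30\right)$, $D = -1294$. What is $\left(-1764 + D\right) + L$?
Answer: $-2761$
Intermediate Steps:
$L = 297$ ($L = 9 \cdot 33 = 297$)
$\left(-1764 + D\right) + L = \left(-1764 - 1294\right) + 297 = -3058 + 297 = -2761$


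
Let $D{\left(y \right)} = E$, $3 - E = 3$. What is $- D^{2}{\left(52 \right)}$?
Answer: $0$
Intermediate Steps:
$E = 0$ ($E = 3 - 3 = 0$)
$D{\left(y \right)} = 0$
$- D^{2}{\left(52 \right)} = - 0^{2} = \left(-1\right) 0 = 0$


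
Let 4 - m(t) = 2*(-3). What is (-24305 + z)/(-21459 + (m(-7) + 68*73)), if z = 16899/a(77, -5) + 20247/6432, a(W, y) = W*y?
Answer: 20095952291/13607378400 ≈ 1.4768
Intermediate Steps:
m(t) = 10 (m(t) = 4 - 2*(-3) = 4 - 1*(-6) = 4 + 6 = 10)
z = -33633091/825440 (z = 16899/((77*(-5))) + 20247/6432 = 16899/(-385) + 20247*(1/6432) = 16899*(-1/385) + 6749/2144 = -16899/385 + 6749/2144 = -33633091/825440 ≈ -40.746)
(-24305 + z)/(-21459 + (m(-7) + 68*73)) = (-24305 - 33633091/825440)/(-21459 + (10 + 68*73)) = -20095952291/(825440*(-21459 + (10 + 4964))) = -20095952291/(825440*(-21459 + 4974)) = -20095952291/825440/(-16485) = -20095952291/825440*(-1/16485) = 20095952291/13607378400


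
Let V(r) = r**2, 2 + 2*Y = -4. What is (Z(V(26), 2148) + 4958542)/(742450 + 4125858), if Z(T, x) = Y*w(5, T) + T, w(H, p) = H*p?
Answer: 2474539/2434154 ≈ 1.0166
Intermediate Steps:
Y = -3 (Y = -1 + (1/2)*(-4) = -1 - 2 = -3)
Z(T, x) = -14*T (Z(T, x) = -15*T + T = -14*T)
(Z(V(26), 2148) + 4958542)/(742450 + 4125858) = (-14*26**2 + 4958542)/(742450 + 4125858) = (-14*676 + 4958542)/4868308 = (-9464 + 4958542)*(1/4868308) = 4949078*(1/4868308) = 2474539/2434154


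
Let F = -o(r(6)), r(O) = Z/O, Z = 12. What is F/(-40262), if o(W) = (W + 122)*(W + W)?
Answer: 248/20131 ≈ 0.012319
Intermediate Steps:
r(O) = 12/O
o(W) = 2*W*(122 + W) (o(W) = (122 + W)*(2*W) = 2*W*(122 + W))
F = -496 (F = -2*12/6*(122 + 12/6) = -2*12*(⅙)*(122 + 12*(⅙)) = -2*2*(122 + 2) = -2*2*124 = -1*496 = -496)
F/(-40262) = -496/(-40262) = -496*(-1/40262) = 248/20131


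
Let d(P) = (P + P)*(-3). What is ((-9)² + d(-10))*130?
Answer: 18330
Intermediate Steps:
d(P) = -6*P (d(P) = (2*P)*(-3) = -6*P)
((-9)² + d(-10))*130 = ((-9)² - 6*(-10))*130 = (81 + 60)*130 = 141*130 = 18330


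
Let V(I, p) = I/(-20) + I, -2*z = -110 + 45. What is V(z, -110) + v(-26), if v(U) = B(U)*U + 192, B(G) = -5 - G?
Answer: -2585/8 ≈ -323.13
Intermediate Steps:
z = 65/2 (z = -(-110 + 45)/2 = -½*(-65) = 65/2 ≈ 32.500)
V(I, p) = 19*I/20 (V(I, p) = -I/20 + I = 19*I/20)
v(U) = 192 + U*(-5 - U) (v(U) = (-5 - U)*U + 192 = U*(-5 - U) + 192 = 192 + U*(-5 - U))
V(z, -110) + v(-26) = (19/20)*(65/2) + (192 - 1*(-26)*(5 - 26)) = 247/8 + (192 - 1*(-26)*(-21)) = 247/8 + (192 - 546) = 247/8 - 354 = -2585/8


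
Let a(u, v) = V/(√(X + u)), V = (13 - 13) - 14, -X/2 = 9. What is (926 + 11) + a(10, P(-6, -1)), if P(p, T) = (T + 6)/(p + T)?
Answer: 937 + 7*I*√2/2 ≈ 937.0 + 4.9497*I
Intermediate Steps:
X = -18 (X = -2*9 = -18)
P(p, T) = (6 + T)/(T + p)
V = -14 (V = 0 - 14 = -14)
a(u, v) = -14/√(-18 + u)
(926 + 11) + a(10, P(-6, -1)) = (926 + 11) - 14/√(-18 + 10) = 937 - (-7)*I*√2/2 = 937 + 7*I*√2/2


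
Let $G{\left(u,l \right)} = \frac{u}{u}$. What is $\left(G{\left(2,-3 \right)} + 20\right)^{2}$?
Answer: $441$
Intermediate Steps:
$G{\left(u,l \right)} = 1$
$\left(G{\left(2,-3 \right)} + 20\right)^{2} = \left(1 + 20\right)^{2} = 21^{2} = 441$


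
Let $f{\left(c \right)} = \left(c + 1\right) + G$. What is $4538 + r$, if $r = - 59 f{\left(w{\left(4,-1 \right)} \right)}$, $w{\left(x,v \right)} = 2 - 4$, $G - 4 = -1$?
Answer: $4420$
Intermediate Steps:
$G = 3$ ($G = 4 - 1 = 3$)
$w{\left(x,v \right)} = -2$ ($w{\left(x,v \right)} = 2 - 4 = -2$)
$f{\left(c \right)} = 4 + c$ ($f{\left(c \right)} = \left(c + 1\right) + 3 = \left(1 + c\right) + 3 = 4 + c$)
$r = -118$ ($r = - 59 \left(4 - 2\right) = \left(-59\right) 2 = -118$)
$4538 + r = 4538 - 118 = 4420$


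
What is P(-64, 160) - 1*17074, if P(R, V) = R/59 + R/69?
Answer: -69516446/4071 ≈ -17076.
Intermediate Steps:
P(R, V) = 128*R/4071 (P(R, V) = R*(1/59) + R*(1/69) = R/59 + R/69 = 128*R/4071)
P(-64, 160) - 1*17074 = (128/4071)*(-64) - 1*17074 = -8192/4071 - 17074 = -69516446/4071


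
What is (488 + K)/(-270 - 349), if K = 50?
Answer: -538/619 ≈ -0.86914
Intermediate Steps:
(488 + K)/(-270 - 349) = (488 + 50)/(-270 - 349) = 538/(-619) = 538*(-1/619) = -538/619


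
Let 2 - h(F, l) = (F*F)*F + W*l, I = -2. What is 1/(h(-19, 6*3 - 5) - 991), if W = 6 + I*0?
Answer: 1/5792 ≈ 0.00017265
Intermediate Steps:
W = 6 (W = 6 - 2*0 = 6 + 0 = 6)
h(F, l) = 2 - F³ - 6*l (h(F, l) = 2 - ((F*F)*F + 6*l) = 2 - (F²*F + 6*l) = 2 - (F³ + 6*l) = 2 + (-F³ - 6*l) = 2 - F³ - 6*l)
1/(h(-19, 6*3 - 5) - 991) = 1/((2 - 1*(-19)³ - 6*(6*3 - 5)) - 991) = 1/((2 - 1*(-6859) - 6*(18 - 5)) - 991) = 1/((2 + 6859 - 6*13) - 991) = 1/((2 + 6859 - 78) - 991) = 1/(6783 - 991) = 1/5792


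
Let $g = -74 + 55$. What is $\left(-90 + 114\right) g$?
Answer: $-456$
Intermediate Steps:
$g = -19$
$\left(-90 + 114\right) g = \left(-90 + 114\right) \left(-19\right) = 24 \left(-19\right) = -456$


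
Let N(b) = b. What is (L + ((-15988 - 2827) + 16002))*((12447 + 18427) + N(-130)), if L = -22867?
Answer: -789505920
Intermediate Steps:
(L + ((-15988 - 2827) + 16002))*((12447 + 18427) + N(-130)) = (-22867 + ((-15988 - 2827) + 16002))*((12447 + 18427) - 130) = (-22867 + (-18815 + 16002))*(30874 - 130) = (-22867 - 2813)*30744 = -25680*30744 = -789505920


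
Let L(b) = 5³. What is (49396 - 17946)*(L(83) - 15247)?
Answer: -475586900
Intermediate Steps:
L(b) = 125
(49396 - 17946)*(L(83) - 15247) = (49396 - 17946)*(125 - 15247) = 31450*(-15122) = -475586900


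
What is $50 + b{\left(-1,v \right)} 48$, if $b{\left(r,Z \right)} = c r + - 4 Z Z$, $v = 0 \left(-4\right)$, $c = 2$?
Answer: $-46$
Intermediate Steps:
$v = 0$
$b{\left(r,Z \right)} = - 4 Z^{2} + 2 r$ ($b{\left(r,Z \right)} = 2 r + - 4 Z Z = 2 r - 4 Z^{2} = - 4 Z^{2} + 2 r$)
$50 + b{\left(-1,v \right)} 48 = 50 + \left(- 4 \cdot 0^{2} + 2 \left(-1\right)\right) 48 = 50 + \left(\left(-4\right) 0 - 2\right) 48 = 50 + \left(0 - 2\right) 48 = 50 - 96 = -46$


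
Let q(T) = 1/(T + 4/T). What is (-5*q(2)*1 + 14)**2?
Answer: 2601/16 ≈ 162.56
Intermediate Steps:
(-5*q(2)*1 + 14)**2 = (-10/(4 + 2**2)*1 + 14)**2 = (-10/(4 + 4)*1 + 14)**2 = (-10/8*1 + 14)**2 = (-5*1/4*1 + 14)**2 = (-5/4*1 + 14)**2 = (-5/4 + 14)**2 = (51/4)**2 = 2601/16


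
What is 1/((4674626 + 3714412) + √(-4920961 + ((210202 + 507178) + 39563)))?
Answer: 1398173/11729327121577 - I*√4164018/70375962729462 ≈ 1.192e-7 - 2.8996e-11*I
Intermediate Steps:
1/((4674626 + 3714412) + √(-4920961 + ((210202 + 507178) + 39563))) = 1/(8389038 + √(-4920961 + (717380 + 39563))) = 1/(8389038 + √(-4920961 + 756943)) = 1/(8389038 + √(-4164018)) = 1/(8389038 + I*√4164018)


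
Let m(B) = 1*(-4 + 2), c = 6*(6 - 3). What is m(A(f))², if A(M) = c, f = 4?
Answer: 4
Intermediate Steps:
c = 18 (c = 6*3 = 18)
A(M) = 18
m(B) = -2 (m(B) = 1*(-2) = -2)
m(A(f))² = (-2)² = 4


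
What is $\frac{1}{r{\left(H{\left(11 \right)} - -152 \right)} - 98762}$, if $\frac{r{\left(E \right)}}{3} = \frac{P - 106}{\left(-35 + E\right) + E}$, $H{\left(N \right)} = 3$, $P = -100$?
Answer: $- \frac{275}{27160168} \approx -1.0125 \cdot 10^{-5}$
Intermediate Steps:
$r{\left(E \right)} = - \frac{618}{-35 + 2 E}$ ($r{\left(E \right)} = 3 \frac{-100 - 106}{\left(-35 + E\right) + E} = 3 \left(- \frac{206}{-35 + 2 E}\right) = - \frac{618}{-35 + 2 E}$)
$\frac{1}{r{\left(H{\left(11 \right)} - -152 \right)} - 98762} = \frac{1}{- \frac{618}{-35 + 2 \left(3 - -152\right)} - 98762} = \frac{1}{- \frac{618}{-35 + 2 \left(3 + 152\right)} - 98762} = \frac{1}{- \frac{618}{-35 + 2 \cdot 155} - 98762} = \frac{1}{- \frac{618}{-35 + 310} - 98762} = \frac{1}{- \frac{618}{275} - 98762} = \frac{1}{- \frac{27160168}{275}} = - \frac{275}{27160168}$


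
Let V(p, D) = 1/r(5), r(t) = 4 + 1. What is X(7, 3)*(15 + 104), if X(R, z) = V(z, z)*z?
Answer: 357/5 ≈ 71.400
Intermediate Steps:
r(t) = 5
V(p, D) = 1/5
X(R, z) = z/5
X(7, 3)*(15 + 104) = ((1/5)*3)*(15 + 104) = (3/5)*119 = 357/5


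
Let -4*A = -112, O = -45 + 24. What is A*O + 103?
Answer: -485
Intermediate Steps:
O = -21
A = 28 (A = -1/4*(-112) = 28)
A*O + 103 = 28*(-21) + 103 = -588 + 103 = -485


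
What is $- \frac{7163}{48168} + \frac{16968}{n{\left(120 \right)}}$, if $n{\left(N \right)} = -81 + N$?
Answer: $\frac{272345089}{626184} \approx 434.93$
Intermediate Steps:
$- \frac{7163}{48168} + \frac{16968}{n{\left(120 \right)}} = - \frac{7163}{48168} + \frac{16968}{-81 + 120} = \left(-7163\right) \frac{1}{48168} + \frac{16968}{39} = - \frac{7163}{48168} + 16968 \cdot \frac{1}{39} = - \frac{7163}{48168} + \frac{5656}{13} = \frac{272345089}{626184}$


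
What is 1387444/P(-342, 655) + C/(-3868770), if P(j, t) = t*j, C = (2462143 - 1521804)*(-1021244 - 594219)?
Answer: 11342812806842123/28888105590 ≈ 3.9265e+5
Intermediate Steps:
C = -1519082861957 (C = 940339*(-1615463) = -1519082861957)
P(j, t) = j*t
1387444/P(-342, 655) + C/(-3868770) = 1387444/((-342*655)) - 1519082861957/(-3868770) = 1387444/(-224010) - 1519082861957*(-1/3868770) = 1387444*(-1/224010) + 1519082861957/3868770 = -693722/112005 + 1519082861957/3868770 = 11342812806842123/28888105590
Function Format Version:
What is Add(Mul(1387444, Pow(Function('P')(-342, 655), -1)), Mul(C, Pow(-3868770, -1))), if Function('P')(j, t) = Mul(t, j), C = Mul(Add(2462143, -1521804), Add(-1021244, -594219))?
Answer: Rational(11342812806842123, 28888105590) ≈ 3.9265e+5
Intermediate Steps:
C = -1519082861957 (C = Mul(940339, -1615463) = -1519082861957)
Function('P')(j, t) = Mul(j, t)
Add(Mul(1387444, Pow(Function('P')(-342, 655), -1)), Mul(C, Pow(-3868770, -1))) = Add(Mul(1387444, Pow(Mul(-342, 655), -1)), Mul(-1519082861957, Pow(-3868770, -1))) = Add(Mul(1387444, Pow(-224010, -1)), Mul(-1519082861957, Rational(-1, 3868770))) = Add(Mul(1387444, Rational(-1, 224010)), Rational(1519082861957, 3868770)) = Add(Rational(-693722, 112005), Rational(1519082861957, 3868770)) = Rational(11342812806842123, 28888105590)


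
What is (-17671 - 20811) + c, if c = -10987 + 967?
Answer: -48502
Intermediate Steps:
c = -10020
(-17671 - 20811) + c = (-17671 - 20811) - 10020 = -38482 - 10020 = -48502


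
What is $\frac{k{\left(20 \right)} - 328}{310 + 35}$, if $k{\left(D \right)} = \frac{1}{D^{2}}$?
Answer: $- \frac{43733}{46000} \approx -0.95072$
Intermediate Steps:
$k{\left(D \right)} = \frac{1}{D^{2}}$
$\frac{k{\left(20 \right)} - 328}{310 + 35} = \frac{\frac{1}{400} - 328}{310 + 35} = \frac{\frac{1}{400} - 328}{345} = \left(- \frac{131199}{400}\right) \frac{1}{345} = - \frac{43733}{46000}$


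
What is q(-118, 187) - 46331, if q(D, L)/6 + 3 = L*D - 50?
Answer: -179045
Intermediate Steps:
q(D, L) = -318 + 6*D*L (q(D, L) = -18 + 6*(L*D - 50) = -18 + 6*(D*L - 50) = -18 + 6*(-50 + D*L) = -18 + (-300 + 6*D*L) = -318 + 6*D*L)
q(-118, 187) - 46331 = (-318 + 6*(-118)*187) - 46331 = (-318 - 132396) - 46331 = -132714 - 46331 = -179045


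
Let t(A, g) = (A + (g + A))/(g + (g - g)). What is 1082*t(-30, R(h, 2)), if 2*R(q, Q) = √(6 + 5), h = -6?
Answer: 1082 - 129840*√11/11 ≈ -38066.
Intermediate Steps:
R(q, Q) = √11/2 (R(q, Q) = √(6 + 5)/2 = √11/2)
t(A, g) = (g + 2*A)/g (t(A, g) = (A + (A + g))/(g + 0) = (g + 2*A)/g)
1082*t(-30, R(h, 2)) = 1082*((√11/2 + 2*(-30))/((√11/2))) = 1082*((2*√11/11)*(√11/2 - 60)) = 1082*((2*√11/11)*(-60 + √11/2)) = 1082*(2*√11*(-60 + √11/2)/11) = 2164*√11*(-60 + √11/2)/11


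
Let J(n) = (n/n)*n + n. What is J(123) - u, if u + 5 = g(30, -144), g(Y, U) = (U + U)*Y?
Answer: 8891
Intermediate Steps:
J(n) = 2*n (J(n) = 1*n + n = n + n = 2*n)
g(Y, U) = 2*U*Y (g(Y, U) = (2*U)*Y = 2*U*Y)
u = -8645 (u = -5 + 2*(-144)*30 = -5 - 8640 = -8645)
J(123) - u = 2*123 - 1*(-8645) = 246 + 8645 = 8891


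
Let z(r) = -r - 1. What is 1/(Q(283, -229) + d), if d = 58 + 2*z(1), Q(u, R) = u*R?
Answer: -1/64753 ≈ -1.5443e-5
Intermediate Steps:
z(r) = -1 - r
Q(u, R) = R*u
d = 54 (d = 58 + 2*(-1 - 1*1) = 58 + 2*(-1 - 1) = 58 + 2*(-2) = 58 - 4 = 54)
1/(Q(283, -229) + d) = 1/(-229*283 + 54) = 1/(-64807 + 54) = 1/(-64753) = -1/64753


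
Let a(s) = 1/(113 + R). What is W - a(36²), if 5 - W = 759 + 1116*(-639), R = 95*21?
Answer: 1501675959/2108 ≈ 7.1237e+5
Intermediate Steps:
R = 1995
a(s) = 1/2108 (a(s) = 1/(113 + 1995) = 1/2108)
W = 712370 (W = 5 - (759 + 1116*(-639)) = 5 - (759 - 713124) = 5 - 1*(-712365) = 5 + 712365 = 712370)
W - a(36²) = 712370 - 1*1/2108 = 712370 - 1/2108 = 1501675959/2108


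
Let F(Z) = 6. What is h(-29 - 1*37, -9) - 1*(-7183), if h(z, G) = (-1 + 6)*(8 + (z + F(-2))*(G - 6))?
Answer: 11723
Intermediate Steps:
h(z, G) = 40 + 5*(-6 + G)*(6 + z) (h(z, G) = (-1 + 6)*(8 + (z + 6)*(G - 6)) = 5*(8 + (6 + z)*(-6 + G)) = 5*(8 + (-6 + G)*(6 + z)) = 40 + 5*(-6 + G)*(6 + z))
h(-29 - 1*37, -9) - 1*(-7183) = (-140 - 30*(-29 - 1*37) + 30*(-9) + 5*(-9)*(-29 - 1*37)) - 1*(-7183) = (-140 - 30*(-29 - 37) - 270 + 5*(-9)*(-29 - 37)) + 7183 = (-140 - 30*(-66) - 270 + 5*(-9)*(-66)) + 7183 = (-140 + 1980 - 270 + 2970) + 7183 = 4540 + 7183 = 11723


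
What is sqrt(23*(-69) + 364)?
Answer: I*sqrt(1223) ≈ 34.971*I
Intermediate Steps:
sqrt(23*(-69) + 364) = sqrt(-1587 + 364) = sqrt(-1223) = I*sqrt(1223)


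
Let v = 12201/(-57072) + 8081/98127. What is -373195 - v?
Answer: -696668256323795/1866768048 ≈ -3.7320e+5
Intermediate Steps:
v = -245349565/1866768048 (v = 12201*(-1/57072) + 8081*(1/98127) = -4067/19024 + 8081/98127 = -245349565/1866768048 ≈ -0.13143)
-373195 - v = -373195 - 1*(-245349565/1866768048) = -373195 + 245349565/1866768048 = -696668256323795/1866768048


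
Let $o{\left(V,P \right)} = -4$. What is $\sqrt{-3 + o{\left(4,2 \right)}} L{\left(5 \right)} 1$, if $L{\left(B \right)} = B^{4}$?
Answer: $625 i \sqrt{7} \approx 1653.6 i$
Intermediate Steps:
$\sqrt{-3 + o{\left(4,2 \right)}} L{\left(5 \right)} 1 = \sqrt{-3 - 4} \cdot 5^{4} \cdot 1 = \sqrt{-7} \cdot 625 \cdot 1 = i \sqrt{7} \cdot 625 \cdot 1 = 625 i \sqrt{7} \cdot 1 = 625 i \sqrt{7}$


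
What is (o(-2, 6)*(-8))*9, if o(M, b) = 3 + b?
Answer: -648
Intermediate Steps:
(o(-2, 6)*(-8))*9 = ((3 + 6)*(-8))*9 = (9*(-8))*9 = -72*9 = -648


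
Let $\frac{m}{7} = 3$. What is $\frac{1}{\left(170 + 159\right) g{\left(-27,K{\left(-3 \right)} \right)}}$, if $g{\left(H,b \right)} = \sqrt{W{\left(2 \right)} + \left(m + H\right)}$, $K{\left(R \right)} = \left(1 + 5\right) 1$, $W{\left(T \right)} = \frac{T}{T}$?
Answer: $- \frac{i \sqrt{5}}{1645} \approx - 0.0013593 i$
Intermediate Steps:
$W{\left(T \right)} = 1$
$m = 21$ ($m = 7 \cdot 3 = 21$)
$K{\left(R \right)} = 6$ ($K{\left(R \right)} = 6 \cdot 1 = 6$)
$g{\left(H,b \right)} = \sqrt{22 + H}$ ($g{\left(H,b \right)} = \sqrt{1 + \left(21 + H\right)} = \sqrt{22 + H}$)
$\frac{1}{\left(170 + 159\right) g{\left(-27,K{\left(-3 \right)} \right)}} = \frac{1}{\left(170 + 159\right) \sqrt{22 - 27}} = \frac{1}{329 \sqrt{-5}} = \frac{1}{329 i \sqrt{5}} = \frac{\left(- \frac{1}{5}\right) i \sqrt{5}}{329} = - \frac{i \sqrt{5}}{1645}$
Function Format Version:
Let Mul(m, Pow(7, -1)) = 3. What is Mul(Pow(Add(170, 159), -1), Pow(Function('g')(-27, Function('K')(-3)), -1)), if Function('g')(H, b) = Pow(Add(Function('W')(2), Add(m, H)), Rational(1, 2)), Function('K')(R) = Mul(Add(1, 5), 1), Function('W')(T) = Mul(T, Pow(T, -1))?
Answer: Mul(Rational(-1, 1645), I, Pow(5, Rational(1, 2))) ≈ Mul(-0.0013593, I)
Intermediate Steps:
Function('W')(T) = 1
m = 21 (m = Mul(7, 3) = 21)
Function('K')(R) = 6 (Function('K')(R) = Mul(6, 1) = 6)
Function('g')(H, b) = Pow(Add(22, H), Rational(1, 2)) (Function('g')(H, b) = Pow(Add(1, Add(21, H)), Rational(1, 2)) = Pow(Add(22, H), Rational(1, 2)))
Mul(Pow(Add(170, 159), -1), Pow(Function('g')(-27, Function('K')(-3)), -1)) = Mul(Pow(Add(170, 159), -1), Pow(Pow(Add(22, -27), Rational(1, 2)), -1)) = Mul(Pow(329, -1), Pow(Pow(-5, Rational(1, 2)), -1)) = Mul(Rational(1, 329), Pow(Mul(I, Pow(5, Rational(1, 2))), -1)) = Mul(Rational(1, 329), Mul(Rational(-1, 5), I, Pow(5, Rational(1, 2)))) = Mul(Rational(-1, 1645), I, Pow(5, Rational(1, 2)))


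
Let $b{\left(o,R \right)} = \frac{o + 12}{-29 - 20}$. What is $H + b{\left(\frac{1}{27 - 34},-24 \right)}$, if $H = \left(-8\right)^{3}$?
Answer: $- \frac{175699}{343} \approx -512.24$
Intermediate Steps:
$b{\left(o,R \right)} = - \frac{12}{49} - \frac{o}{49}$ ($b{\left(o,R \right)} = \frac{12 + o}{-49} = \left(12 + o\right) \left(- \frac{1}{49}\right) = - \frac{12}{49} - \frac{o}{49}$)
$H = -512$
$H + b{\left(\frac{1}{27 - 34},-24 \right)} = -512 - \left(\frac{12}{49} + \frac{1}{49 \left(27 - 34\right)}\right) = -512 - \left(\frac{12}{49} + \frac{1}{49 \left(-7\right)}\right) = -512 - \frac{83}{343} = - \frac{175699}{343}$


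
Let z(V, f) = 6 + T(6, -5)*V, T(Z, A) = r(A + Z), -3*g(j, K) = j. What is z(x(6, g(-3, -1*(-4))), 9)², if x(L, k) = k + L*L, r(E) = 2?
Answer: 6400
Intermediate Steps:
g(j, K) = -j/3
T(Z, A) = 2
x(L, k) = k + L²
z(V, f) = 6 + 2*V
z(x(6, g(-3, -1*(-4))), 9)² = (6 + 2*(-⅓*(-3) + 6²))² = (6 + 2*(1 + 36))² = (6 + 2*37)² = (6 + 74)² = 80² = 6400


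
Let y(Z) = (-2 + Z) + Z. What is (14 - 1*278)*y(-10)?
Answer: 5808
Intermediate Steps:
y(Z) = -2 + 2*Z
(14 - 1*278)*y(-10) = (14 - 1*278)*(-2 + 2*(-10)) = (14 - 278)*(-2 - 20) = -264*(-22) = 5808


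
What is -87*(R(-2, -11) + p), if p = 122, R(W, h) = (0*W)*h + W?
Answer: -10440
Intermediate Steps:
R(W, h) = W (R(W, h) = 0*h + W = 0 + W = W)
-87*(R(-2, -11) + p) = -87*(-2 + 122) = -87*120 = -10440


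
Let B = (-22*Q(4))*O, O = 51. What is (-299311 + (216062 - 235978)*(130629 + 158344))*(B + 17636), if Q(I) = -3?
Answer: -120876708130158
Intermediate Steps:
B = 3366 (B = -22*(-3)*51 = 66*51 = 3366)
(-299311 + (216062 - 235978)*(130629 + 158344))*(B + 17636) = (-299311 + (216062 - 235978)*(130629 + 158344))*(3366 + 17636) = (-299311 - 19916*288973)*21002 = (-299311 - 5755186268)*21002 = -5755485579*21002 = -120876708130158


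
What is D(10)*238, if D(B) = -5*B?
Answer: -11900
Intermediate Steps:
D(10)*238 = -5*10*238 = -50*238 = -11900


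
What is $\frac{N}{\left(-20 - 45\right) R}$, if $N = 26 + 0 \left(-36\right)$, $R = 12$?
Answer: $- \frac{1}{30} \approx -0.033333$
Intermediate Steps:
$N = 26$ ($N = 26 + 0 = 26$)
$\frac{N}{\left(-20 - 45\right) R} = \frac{26}{\left(-20 - 45\right) 12} = \frac{26}{\left(-65\right) 12} = \frac{26}{-780} = 26 \left(- \frac{1}{780}\right) = - \frac{1}{30}$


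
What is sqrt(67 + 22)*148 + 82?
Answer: 82 + 148*sqrt(89) ≈ 1478.2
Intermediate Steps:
sqrt(67 + 22)*148 + 82 = sqrt(89)*148 + 82 = 148*sqrt(89) + 82 = 82 + 148*sqrt(89)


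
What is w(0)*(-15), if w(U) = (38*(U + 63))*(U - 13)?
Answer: 466830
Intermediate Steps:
w(U) = (-13 + U)*(2394 + 38*U) (w(U) = (38*(63 + U))*(-13 + U) = (2394 + 38*U)*(-13 + U) = (-13 + U)*(2394 + 38*U))
w(0)*(-15) = (-31122 + 38*0**2 + 1900*0)*(-15) = (-31122 + 38*0 + 0)*(-15) = (-31122 + 0 + 0)*(-15) = -31122*(-15) = 466830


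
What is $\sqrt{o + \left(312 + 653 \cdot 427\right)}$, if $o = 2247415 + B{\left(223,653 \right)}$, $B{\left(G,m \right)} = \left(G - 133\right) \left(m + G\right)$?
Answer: $\sqrt{2605398} \approx 1614.1$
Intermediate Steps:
$B{\left(G,m \right)} = \left(-133 + G\right) \left(G + m\right)$
$o = 2326255$ ($o = 2247415 + \left(223^{2} - 29659 - 86849 + 223 \cdot 653\right) = 2247415 + \left(49729 - 29659 - 86849 + 145619\right) = 2247415 + 78840 = 2326255$)
$\sqrt{o + \left(312 + 653 \cdot 427\right)} = \sqrt{2326255 + \left(312 + 653 \cdot 427\right)} = \sqrt{2326255 + \left(312 + 278831\right)} = \sqrt{2326255 + 279143} = \sqrt{2605398}$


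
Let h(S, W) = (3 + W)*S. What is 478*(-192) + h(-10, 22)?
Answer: -92026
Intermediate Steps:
h(S, W) = S*(3 + W)
478*(-192) + h(-10, 22) = 478*(-192) - 10*(3 + 22) = -91776 - 10*25 = -91776 - 250 = -92026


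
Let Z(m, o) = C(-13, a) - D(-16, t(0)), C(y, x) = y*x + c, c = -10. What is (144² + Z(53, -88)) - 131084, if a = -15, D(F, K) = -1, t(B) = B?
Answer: -110162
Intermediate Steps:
C(y, x) = -10 + x*y (C(y, x) = y*x - 10 = x*y - 10 = -10 + x*y)
Z(m, o) = 186 (Z(m, o) = (-10 - 15*(-13)) - 1*(-1) = (-10 + 195) + 1 = 185 + 1 = 186)
(144² + Z(53, -88)) - 131084 = (144² + 186) - 131084 = (20736 + 186) - 131084 = 20922 - 131084 = -110162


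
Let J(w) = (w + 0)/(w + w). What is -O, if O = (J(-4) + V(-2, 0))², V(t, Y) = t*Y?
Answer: -¼ ≈ -0.25000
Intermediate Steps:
V(t, Y) = Y*t
J(w) = ½ (J(w) = w/((2*w)) = w*(1/(2*w)) = ½)
O = ¼ (O = (½ + 0*(-2))² = (½ + 0)² = (½)² = ¼ ≈ 0.25000)
-O = -1*¼ = -¼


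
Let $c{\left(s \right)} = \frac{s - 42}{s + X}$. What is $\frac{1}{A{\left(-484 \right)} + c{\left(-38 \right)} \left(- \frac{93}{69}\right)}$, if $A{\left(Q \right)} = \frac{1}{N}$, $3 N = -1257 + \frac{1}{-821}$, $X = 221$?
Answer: $\frac{71207862}{41786693} \approx 1.7041$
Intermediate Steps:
$c{\left(s \right)} = \frac{-42 + s}{221 + s}$ ($c{\left(s \right)} = \frac{s - 42}{s + 221} = \frac{-42 + s}{221 + s}$)
$N = - \frac{1031998}{2463}$ ($N = \frac{-1257 + \frac{1}{-821}}{3} = \frac{-1257 - \frac{1}{821}}{3} = \frac{1}{3} \left(- \frac{1031998}{821}\right) = - \frac{1031998}{2463} \approx -419.0$)
$A{\left(Q \right)} = - \frac{2463}{1031998}$ ($A{\left(Q \right)} = \frac{1}{- \frac{1031998}{2463}} = - \frac{2463}{1031998}$)
$\frac{1}{A{\left(-484 \right)} + c{\left(-38 \right)} \left(- \frac{93}{69}\right)} = \frac{1}{- \frac{2463}{1031998} + \frac{-42 - 38}{221 - 38} \left(- \frac{93}{69}\right)} = \frac{1}{- \frac{2463}{1031998} + \frac{1}{183} \left(-80\right) \left(\left(-93\right) \frac{1}{69}\right)} = \frac{1}{- \frac{2463}{1031998} + \frac{1}{183} \left(-80\right) \left(- \frac{31}{23}\right)} = \frac{1}{- \frac{2463}{1031998} - - \frac{2480}{4209}} = \frac{1}{- \frac{2463}{1031998} + \frac{2480}{4209}} = \frac{1}{\frac{41786693}{71207862}} = \frac{71207862}{41786693}$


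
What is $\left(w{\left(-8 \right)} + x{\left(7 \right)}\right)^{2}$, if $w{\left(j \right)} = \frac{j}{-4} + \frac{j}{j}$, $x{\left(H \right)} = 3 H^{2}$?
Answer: $22500$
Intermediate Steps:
$w{\left(j \right)} = 1 - \frac{j}{4}$ ($w{\left(j \right)} = j \left(- \frac{1}{4}\right) + 1 = - \frac{j}{4} + 1 = 1 - \frac{j}{4}$)
$\left(w{\left(-8 \right)} + x{\left(7 \right)}\right)^{2} = \left(\left(1 - -2\right) + 3 \cdot 7^{2}\right)^{2} = \left(\left(1 + 2\right) + 3 \cdot 49\right)^{2} = \left(3 + 147\right)^{2} = 150^{2} = 22500$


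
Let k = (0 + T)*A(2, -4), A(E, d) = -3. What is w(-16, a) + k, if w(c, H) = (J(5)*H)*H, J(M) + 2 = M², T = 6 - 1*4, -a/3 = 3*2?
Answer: 7446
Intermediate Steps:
a = -18 (a = -9*2 = -3*6 = -18)
T = 2 (T = 6 - 4 = 2)
J(M) = -2 + M²
w(c, H) = 23*H² (w(c, H) = ((-2 + 5²)*H)*H = ((-2 + 25)*H)*H = (23*H)*H = 23*H²)
k = -6 (k = (0 + 2)*(-3) = 2*(-3) = -6)
w(-16, a) + k = 23*(-18)² - 6 = 23*324 - 6 = 7452 - 6 = 7446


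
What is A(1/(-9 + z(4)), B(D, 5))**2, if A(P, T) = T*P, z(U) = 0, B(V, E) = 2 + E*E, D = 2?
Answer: 9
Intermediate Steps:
B(V, E) = 2 + E**2
A(P, T) = P*T
A(1/(-9 + z(4)), B(D, 5))**2 = ((2 + 5**2)/(-9 + 0))**2 = ((2 + 25)/(-9))**2 = (-1/9*27)**2 = (-3)**2 = 9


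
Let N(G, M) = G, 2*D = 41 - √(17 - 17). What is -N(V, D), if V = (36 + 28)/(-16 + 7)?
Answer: 64/9 ≈ 7.1111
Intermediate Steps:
V = -64/9 (V = 64/(-9) = 64*(-⅑) = -64/9 ≈ -7.1111)
D = 41/2 (D = (41 - √(17 - 17))/2 = (41 - √0)/2 = (41 - 1*0)/2 = (41 + 0)/2 = (½)*41 = 41/2 ≈ 20.500)
-N(V, D) = -1*(-64/9) = 64/9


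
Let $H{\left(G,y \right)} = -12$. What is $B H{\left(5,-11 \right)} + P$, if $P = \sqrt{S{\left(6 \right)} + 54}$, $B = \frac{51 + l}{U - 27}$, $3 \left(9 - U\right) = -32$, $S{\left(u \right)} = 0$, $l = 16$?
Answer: $\frac{1206}{11} + 3 \sqrt{6} \approx 116.98$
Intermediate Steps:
$U = \frac{59}{3}$ ($U = 9 - - \frac{32}{3} = 9 + \frac{32}{3} = \frac{59}{3} \approx 19.667$)
$B = - \frac{201}{22}$ ($B = \frac{51 + 16}{\frac{59}{3} - 27} = \frac{67}{- \frac{22}{3}} = 67 \left(- \frac{3}{22}\right) = - \frac{201}{22} \approx -9.1364$)
$P = 3 \sqrt{6}$ ($P = \sqrt{0 + 54} = \sqrt{54} = 3 \sqrt{6} \approx 7.3485$)
$B H{\left(5,-11 \right)} + P = \left(- \frac{201}{22}\right) \left(-12\right) + 3 \sqrt{6} = \frac{1206}{11} + 3 \sqrt{6}$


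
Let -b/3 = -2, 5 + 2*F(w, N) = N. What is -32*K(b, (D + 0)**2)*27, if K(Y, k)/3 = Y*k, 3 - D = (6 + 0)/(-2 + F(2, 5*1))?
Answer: -559872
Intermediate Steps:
F(w, N) = -5/2 + N/2
b = 6 (b = -3*(-2) = 6)
D = 6 (D = 3 - (6 + 0)/(-2 + (-5/2 + (5*1)/2)) = 3 - 6/(-2 + (-5/2 + (1/2)*5)) = 3 - 6/(-2 + (-5/2 + 5/2)) = 3 - 6/(-2 + 0) = 3 - 6/(-2) = 3 - 6*(-1)/2 = 3 - 1*(-3) = 3 + 3 = 6)
K(Y, k) = 3*Y*k (K(Y, k) = 3*(Y*k) = 3*Y*k)
-32*K(b, (D + 0)**2)*27 = -96*6*(6 + 0)**2*27 = -96*6*6**2*27 = -96*6*36*27 = -32*648*27 = -20736*27 = -559872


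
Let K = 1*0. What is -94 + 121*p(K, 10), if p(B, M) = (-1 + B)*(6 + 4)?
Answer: -1304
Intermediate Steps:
K = 0
p(B, M) = -10 + 10*B (p(B, M) = (-1 + B)*10 = -10 + 10*B)
-94 + 121*p(K, 10) = -94 + 121*(-10 + 10*0) = -94 + 121*(-10 + 0) = -94 + 121*(-10) = -94 - 1210 = -1304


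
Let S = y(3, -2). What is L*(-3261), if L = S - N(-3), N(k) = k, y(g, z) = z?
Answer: -3261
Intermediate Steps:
S = -2
L = 1 (L = -2 - 1*(-3) = -2 + 3 = 1)
L*(-3261) = 1*(-3261) = -3261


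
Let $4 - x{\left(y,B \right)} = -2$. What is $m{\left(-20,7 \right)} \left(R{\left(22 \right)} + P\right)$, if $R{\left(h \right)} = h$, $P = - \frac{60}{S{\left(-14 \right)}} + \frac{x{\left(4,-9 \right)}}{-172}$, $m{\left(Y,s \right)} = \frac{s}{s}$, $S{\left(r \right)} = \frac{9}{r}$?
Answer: $\frac{29747}{258} \approx 115.3$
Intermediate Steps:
$x{\left(y,B \right)} = 6$ ($x{\left(y,B \right)} = 4 - -2 = 4 + 2 = 6$)
$m{\left(Y,s \right)} = 1$
$P = \frac{24071}{258}$ ($P = - \frac{60}{9 \frac{1}{-14}} + \frac{6}{-172} = - \frac{60}{9 \left(- \frac{1}{14}\right)} + 6 \left(- \frac{1}{172}\right) = - \frac{60}{- \frac{9}{14}} - \frac{3}{86} = \left(-60\right) \left(- \frac{14}{9}\right) - \frac{3}{86} = \frac{280}{3} - \frac{3}{86} = \frac{24071}{258} \approx 93.298$)
$m{\left(-20,7 \right)} \left(R{\left(22 \right)} + P\right) = 1 \left(22 + \frac{24071}{258}\right) = 1 \cdot \frac{29747}{258} = \frac{29747}{258}$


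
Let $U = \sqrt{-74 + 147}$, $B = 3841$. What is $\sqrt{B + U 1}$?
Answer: $\sqrt{3841 + \sqrt{73}} \approx 62.045$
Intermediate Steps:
$U = \sqrt{73} \approx 8.544$
$\sqrt{B + U 1} = \sqrt{3841 + \sqrt{73} \cdot 1} = \sqrt{3841 + \sqrt{73}}$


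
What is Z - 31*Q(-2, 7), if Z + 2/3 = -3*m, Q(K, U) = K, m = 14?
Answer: 58/3 ≈ 19.333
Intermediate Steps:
Z = -128/3 (Z = -2/3 - 3*14 = -2/3 - 42 = -128/3 ≈ -42.667)
Z - 31*Q(-2, 7) = -128/3 - 31*(-2) = -128/3 + 62 = 58/3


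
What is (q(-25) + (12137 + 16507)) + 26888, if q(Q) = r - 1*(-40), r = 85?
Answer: 55657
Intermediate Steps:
q(Q) = 125 (q(Q) = 85 - 1*(-40) = 85 + 40 = 125)
(q(-25) + (12137 + 16507)) + 26888 = (125 + (12137 + 16507)) + 26888 = (125 + 28644) + 26888 = 28769 + 26888 = 55657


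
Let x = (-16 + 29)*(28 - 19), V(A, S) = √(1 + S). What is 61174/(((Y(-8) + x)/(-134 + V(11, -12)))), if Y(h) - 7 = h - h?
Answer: -2049329/31 + 30587*I*√11/62 ≈ -66107.0 + 1636.2*I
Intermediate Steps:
Y(h) = 7 (Y(h) = 7 + (h - h) = 7 + 0 = 7)
x = 117 (x = 13*9 = 117)
61174/(((Y(-8) + x)/(-134 + V(11, -12)))) = 61174/(((7 + 117)/(-134 + √(1 - 12)))) = 61174/((124/(-134 + √(-11)))) = 61174/((124/(-134 + I*√11))) = 61174*(-67/62 + I*√11/124) = -2049329/31 + 30587*I*√11/62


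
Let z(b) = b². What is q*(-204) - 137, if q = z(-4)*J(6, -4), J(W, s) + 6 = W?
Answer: -137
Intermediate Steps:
J(W, s) = -6 + W
q = 0 (q = (-4)²*(-6 + 6) = 16*0 = 0)
q*(-204) - 137 = 0*(-204) - 137 = 0 - 137 = -137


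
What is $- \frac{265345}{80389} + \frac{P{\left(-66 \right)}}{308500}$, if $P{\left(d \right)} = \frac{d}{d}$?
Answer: $- \frac{81858852111}{24800006500} \approx -3.3008$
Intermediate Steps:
$P{\left(d \right)} = 1$
$- \frac{265345}{80389} + \frac{P{\left(-66 \right)}}{308500} = - \frac{265345}{80389} + 1 \cdot \frac{1}{308500} = \left(-265345\right) \frac{1}{80389} + 1 \cdot \frac{1}{308500} = - \frac{265345}{80389} + \frac{1}{308500} = - \frac{81858852111}{24800006500}$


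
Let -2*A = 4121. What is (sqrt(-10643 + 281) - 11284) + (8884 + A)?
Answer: -8921/2 + I*sqrt(10362) ≈ -4460.5 + 101.79*I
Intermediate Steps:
A = -4121/2 (A = -1/2*4121 = -4121/2 ≈ -2060.5)
(sqrt(-10643 + 281) - 11284) + (8884 + A) = (sqrt(-10643 + 281) - 11284) + (8884 - 4121/2) = (sqrt(-10362) - 11284) + 13647/2 = (I*sqrt(10362) - 11284) + 13647/2 = (-11284 + I*sqrt(10362)) + 13647/2 = -8921/2 + I*sqrt(10362)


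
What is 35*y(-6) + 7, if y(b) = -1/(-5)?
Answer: 14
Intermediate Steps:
y(b) = ⅕ (y(b) = -1*(-⅕) = ⅕)
35*y(-6) + 7 = 35*(⅕) + 7 = 7 + 7 = 14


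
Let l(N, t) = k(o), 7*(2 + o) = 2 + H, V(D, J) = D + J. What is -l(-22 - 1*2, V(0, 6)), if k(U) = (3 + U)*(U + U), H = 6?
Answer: 180/49 ≈ 3.6735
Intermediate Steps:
o = -6/7 (o = -2 + (2 + 6)/7 = -2 + (1/7)*8 = -2 + 8/7 = -6/7 ≈ -0.85714)
k(U) = 2*U*(3 + U) (k(U) = (3 + U)*(2*U) = 2*U*(3 + U))
l(N, t) = -180/49 (l(N, t) = 2*(-6/7)*(3 - 6/7) = 2*(-6/7)*(15/7) = -180/49)
-l(-22 - 1*2, V(0, 6)) = -1*(-180/49) = 180/49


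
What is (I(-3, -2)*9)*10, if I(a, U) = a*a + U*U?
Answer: 1170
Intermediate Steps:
I(a, U) = U² + a² (I(a, U) = a² + U² = U² + a²)
(I(-3, -2)*9)*10 = (((-2)² + (-3)²)*9)*10 = ((4 + 9)*9)*10 = (13*9)*10 = 117*10 = 1170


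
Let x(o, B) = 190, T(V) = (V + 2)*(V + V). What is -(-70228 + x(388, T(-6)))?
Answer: 70038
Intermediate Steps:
T(V) = 2*V*(2 + V) (T(V) = (2 + V)*(2*V) = 2*V*(2 + V))
-(-70228 + x(388, T(-6))) = -(-70228 + 190) = -1*(-70038) = 70038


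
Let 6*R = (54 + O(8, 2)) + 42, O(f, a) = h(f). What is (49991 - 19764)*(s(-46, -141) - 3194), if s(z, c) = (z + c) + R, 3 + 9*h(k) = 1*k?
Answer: -5492397035/54 ≈ -1.0171e+8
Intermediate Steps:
h(k) = -⅓ + k/9 (h(k) = -⅓ + (1*k)/9 = -⅓ + k/9)
O(f, a) = -⅓ + f/9
R = 869/54 (R = ((54 + (-⅓ + (⅑)*8)) + 42)/6 = ((54 + (-⅓ + 8/9)) + 42)/6 = ((54 + 5/9) + 42)/6 = (491/9 + 42)/6 = (⅙)*(869/9) = 869/54 ≈ 16.093)
s(z, c) = 869/54 + c + z (s(z, c) = (z + c) + 869/54 = (c + z) + 869/54 = 869/54 + c + z)
(49991 - 19764)*(s(-46, -141) - 3194) = (49991 - 19764)*((869/54 - 141 - 46) - 3194) = 30227*(-9229/54 - 3194) = 30227*(-181705/54) = -5492397035/54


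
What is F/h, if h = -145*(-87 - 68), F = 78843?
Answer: 78843/22475 ≈ 3.5080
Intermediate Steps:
h = 22475 (h = -145*(-155) = 22475)
F/h = 78843/22475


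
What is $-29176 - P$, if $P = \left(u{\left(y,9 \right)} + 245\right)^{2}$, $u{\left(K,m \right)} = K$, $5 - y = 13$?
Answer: $-85345$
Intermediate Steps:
$y = -8$ ($y = 5 - 13 = -8$)
$P = 56169$ ($P = \left(-8 + 245\right)^{2} = 237^{2} = 56169$)
$-29176 - P = -29176 - 56169 = -85345$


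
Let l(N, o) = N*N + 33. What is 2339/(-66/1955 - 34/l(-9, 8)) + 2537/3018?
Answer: -786537169981/111656946 ≈ -7044.2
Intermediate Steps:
l(N, o) = 33 + N**2 (l(N, o) = N**2 + 33 = 33 + N**2)
2339/(-66/1955 - 34/l(-9, 8)) + 2537/3018 = 2339/(-66/1955 - 34/(33 + (-9)**2)) + 2537/3018 = 2339/(-66*1/1955 - 34/(33 + 81)) + 2537*(1/3018) = 2339/(-66/1955 - 34/114) + 2537/3018 = 2339/(-66/1955 - 34*1/114) + 2537/3018 = 2339/(-66/1955 - 17/57) + 2537/3018 = 2339/(-36997/111435) + 2537/3018 = 2339*(-111435/36997) + 2537/3018 = -260646465/36997 + 2537/3018 = -786537169981/111656946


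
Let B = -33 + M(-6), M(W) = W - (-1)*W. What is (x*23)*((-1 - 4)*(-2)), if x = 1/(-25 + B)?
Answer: -23/7 ≈ -3.2857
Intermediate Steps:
M(W) = 2*W (M(W) = W + W = 2*W)
B = -45 (B = -33 + 2*(-6) = -33 - 12 = -45)
x = -1/70 (x = 1/(-25 - 45) = 1/(-70) = -1/70 ≈ -0.014286)
(x*23)*((-1 - 4)*(-2)) = (-1/70*23)*((-1 - 4)*(-2)) = -(-23)*(-2)/14 = -23/70*10 = -23/7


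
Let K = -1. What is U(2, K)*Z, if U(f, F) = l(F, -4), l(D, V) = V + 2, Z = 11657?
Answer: -23314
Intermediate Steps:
l(D, V) = 2 + V
U(f, F) = -2 (U(f, F) = 2 - 4 = -2)
U(2, K)*Z = -2*11657 = -23314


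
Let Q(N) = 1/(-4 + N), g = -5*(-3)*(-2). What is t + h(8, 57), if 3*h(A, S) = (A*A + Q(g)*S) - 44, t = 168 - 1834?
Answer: -169309/102 ≈ -1659.9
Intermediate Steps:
t = -1666
g = -30 (g = 15*(-2) = -30)
h(A, S) = -44/3 - S/102 + A**2/3 (h(A, S) = ((A*A + S/(-4 - 30)) - 44)/3 = ((A**2 + S/(-34)) - 44)/3 = ((A**2 - S/34) - 44)/3 = (-44 + A**2 - S/34)/3 = -44/3 - S/102 + A**2/3)
t + h(8, 57) = -1666 + (-44/3 - 1/102*57 + (1/3)*8**2) = -1666 + (-44/3 - 19/34 + (1/3)*64) = -1666 + (-44/3 - 19/34 + 64/3) = -1666 + 623/102 = -169309/102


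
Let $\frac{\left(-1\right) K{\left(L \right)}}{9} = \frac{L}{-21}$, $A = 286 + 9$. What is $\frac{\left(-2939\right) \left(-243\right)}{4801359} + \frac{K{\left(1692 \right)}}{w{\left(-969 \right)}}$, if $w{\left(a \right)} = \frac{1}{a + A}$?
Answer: $- \frac{5475506548059}{11203171} \approx -4.8875 \cdot 10^{5}$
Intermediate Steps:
$A = 295$
$K{\left(L \right)} = \frac{3 L}{7}$ ($K{\left(L \right)} = - 9 \frac{L}{-21} = - 9 L \left(- \frac{1}{21}\right) = - 9 \left(- \frac{L}{21}\right) = \frac{3 L}{7}$)
$w{\left(a \right)} = \frac{1}{295 + a}$ ($w{\left(a \right)} = \frac{1}{a + 295} = \frac{1}{295 + a}$)
$\frac{\left(-2939\right) \left(-243\right)}{4801359} + \frac{K{\left(1692 \right)}}{w{\left(-969 \right)}} = \frac{\left(-2939\right) \left(-243\right)}{4801359} + \frac{\frac{3}{7} \cdot 1692}{\frac{1}{295 - 969}} = 714177 \cdot \frac{1}{4801359} + \frac{5076}{7 \frac{1}{-674}} = \frac{238059}{1600453} + \frac{5076}{7 \left(- \frac{1}{674}\right)} = \frac{238059}{1600453} + \frac{5076}{7} \left(-674\right) = \frac{238059}{1600453} - \frac{3421224}{7} = - \frac{5475506548059}{11203171}$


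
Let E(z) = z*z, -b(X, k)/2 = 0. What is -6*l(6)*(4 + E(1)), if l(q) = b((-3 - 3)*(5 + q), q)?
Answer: 0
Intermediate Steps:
b(X, k) = 0 (b(X, k) = -2*0 = 0)
l(q) = 0
E(z) = z²
-6*l(6)*(4 + E(1)) = -0*(4 + 1²) = -0*(4 + 1) = -0*5 = -6*0 = 0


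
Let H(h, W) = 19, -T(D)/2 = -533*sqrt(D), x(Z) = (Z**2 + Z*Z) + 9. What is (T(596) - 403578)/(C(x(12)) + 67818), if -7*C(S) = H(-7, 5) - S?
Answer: -1412523/237502 + 3731*sqrt(149)/118751 ≈ -5.5639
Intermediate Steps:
x(Z) = 9 + 2*Z**2 (x(Z) = (Z**2 + Z**2) + 9 = 2*Z**2 + 9 = 9 + 2*Z**2)
T(D) = 1066*sqrt(D) (T(D) = -(-1066)*sqrt(D) = 1066*sqrt(D))
C(S) = -19/7 + S/7 (C(S) = -(19 - S)/7 = -19/7 + S/7)
(T(596) - 403578)/(C(x(12)) + 67818) = (1066*sqrt(596) - 403578)/((-19/7 + (9 + 2*12**2)/7) + 67818) = (1066*(2*sqrt(149)) - 403578)/((-19/7 + (9 + 2*144)/7) + 67818) = (2132*sqrt(149) - 403578)/((-19/7 + (9 + 288)/7) + 67818) = (-403578 + 2132*sqrt(149))/((-19/7 + (1/7)*297) + 67818) = (-403578 + 2132*sqrt(149))/((-19/7 + 297/7) + 67818) = (-403578 + 2132*sqrt(149))/(278/7 + 67818) = (-403578 + 2132*sqrt(149))/(475004/7) = (-403578 + 2132*sqrt(149))*(7/475004) = -1412523/237502 + 3731*sqrt(149)/118751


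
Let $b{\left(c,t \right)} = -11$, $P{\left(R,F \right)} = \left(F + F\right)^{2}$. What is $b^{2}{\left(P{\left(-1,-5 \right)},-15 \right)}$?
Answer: $121$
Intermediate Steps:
$P{\left(R,F \right)} = 4 F^{2}$ ($P{\left(R,F \right)} = \left(2 F\right)^{2} = 4 F^{2}$)
$b^{2}{\left(P{\left(-1,-5 \right)},-15 \right)} = \left(-11\right)^{2} = 121$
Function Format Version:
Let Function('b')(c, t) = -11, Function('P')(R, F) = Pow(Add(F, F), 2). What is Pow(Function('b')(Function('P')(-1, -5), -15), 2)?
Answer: 121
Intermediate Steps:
Function('P')(R, F) = Mul(4, Pow(F, 2)) (Function('P')(R, F) = Pow(Mul(2, F), 2) = Mul(4, Pow(F, 2)))
Pow(Function('b')(Function('P')(-1, -5), -15), 2) = Pow(-11, 2) = 121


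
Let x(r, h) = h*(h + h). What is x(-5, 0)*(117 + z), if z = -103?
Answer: 0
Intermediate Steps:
x(r, h) = 2*h² (x(r, h) = h*(2*h) = 2*h²)
x(-5, 0)*(117 + z) = (2*0²)*(117 - 103) = (2*0)*14 = 0*14 = 0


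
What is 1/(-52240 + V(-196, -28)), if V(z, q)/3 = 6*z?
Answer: -1/55768 ≈ -1.7931e-5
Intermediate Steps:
V(z, q) = 18*z (V(z, q) = 3*(6*z) = 18*z)
1/(-52240 + V(-196, -28)) = 1/(-52240 + 18*(-196)) = 1/(-52240 - 3528) = 1/(-55768) = -1/55768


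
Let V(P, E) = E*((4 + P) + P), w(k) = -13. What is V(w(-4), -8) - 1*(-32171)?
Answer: 32347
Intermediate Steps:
V(P, E) = E*(4 + 2*P)
V(w(-4), -8) - 1*(-32171) = 2*(-8)*(2 - 13) - 1*(-32171) = 2*(-8)*(-11) + 32171 = 176 + 32171 = 32347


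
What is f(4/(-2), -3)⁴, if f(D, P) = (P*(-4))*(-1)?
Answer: 20736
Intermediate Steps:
f(D, P) = 4*P (f(D, P) = -4*P*(-1) = 4*P)
f(4/(-2), -3)⁴ = (4*(-3))⁴ = (-12)⁴ = 20736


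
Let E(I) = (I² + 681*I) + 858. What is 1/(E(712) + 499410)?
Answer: 1/1492084 ≈ 6.7020e-7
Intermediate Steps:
E(I) = 858 + I² + 681*I
1/(E(712) + 499410) = 1/((858 + 712² + 681*712) + 499410) = 1/((858 + 506944 + 484872) + 499410) = 1/(992674 + 499410) = 1/1492084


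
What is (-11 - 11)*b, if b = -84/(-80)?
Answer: -231/10 ≈ -23.100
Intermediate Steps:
b = 21/20 (b = -84*(-1/80) = 21/20 ≈ 1.0500)
(-11 - 11)*b = (-11 - 11)*(21/20) = -22*21/20 = -231/10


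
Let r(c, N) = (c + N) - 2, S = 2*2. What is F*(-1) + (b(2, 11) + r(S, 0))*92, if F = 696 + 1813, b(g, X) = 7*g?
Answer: -1037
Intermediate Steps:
S = 4
r(c, N) = -2 + N + c (r(c, N) = (N + c) - 2 = -2 + N + c)
F = 2509
F*(-1) + (b(2, 11) + r(S, 0))*92 = 2509*(-1) + (7*2 + (-2 + 0 + 4))*92 = -2509 + (14 + 2)*92 = -2509 + 16*92 = -2509 + 1472 = -1037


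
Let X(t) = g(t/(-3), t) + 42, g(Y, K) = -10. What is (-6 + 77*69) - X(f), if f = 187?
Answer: 5275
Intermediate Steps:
X(t) = 32 (X(t) = -10 + 42 = 32)
(-6 + 77*69) - X(f) = (-6 + 77*69) - 1*32 = (-6 + 5313) - 32 = 5307 - 32 = 5275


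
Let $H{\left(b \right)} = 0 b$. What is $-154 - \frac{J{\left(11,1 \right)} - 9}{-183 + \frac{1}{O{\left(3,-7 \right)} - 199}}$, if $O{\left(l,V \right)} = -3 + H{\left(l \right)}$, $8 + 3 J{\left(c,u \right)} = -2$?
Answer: $- \frac{17086228}{110901} \approx -154.07$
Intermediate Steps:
$J{\left(c,u \right)} = - \frac{10}{3}$ ($J{\left(c,u \right)} = - \frac{8}{3} + \frac{1}{3} \left(-2\right) = - \frac{8}{3} - \frac{2}{3} = - \frac{10}{3}$)
$H{\left(b \right)} = 0$
$O{\left(l,V \right)} = -3$ ($O{\left(l,V \right)} = -3 + 0 = -3$)
$-154 - \frac{J{\left(11,1 \right)} - 9}{-183 + \frac{1}{O{\left(3,-7 \right)} - 199}} = -154 - \frac{- \frac{10}{3} - 9}{-183 + \frac{1}{-3 - 199}} = -154 - - \frac{37}{3 \left(-183 + \frac{1}{-202}\right)} = -154 - - \frac{37}{3 \left(-183 - \frac{1}{202}\right)} = -154 - - \frac{37}{3 \left(- \frac{36967}{202}\right)} = -154 - \left(- \frac{37}{3}\right) \left(- \frac{202}{36967}\right) = -154 - \frac{7474}{110901} = - \frac{17086228}{110901}$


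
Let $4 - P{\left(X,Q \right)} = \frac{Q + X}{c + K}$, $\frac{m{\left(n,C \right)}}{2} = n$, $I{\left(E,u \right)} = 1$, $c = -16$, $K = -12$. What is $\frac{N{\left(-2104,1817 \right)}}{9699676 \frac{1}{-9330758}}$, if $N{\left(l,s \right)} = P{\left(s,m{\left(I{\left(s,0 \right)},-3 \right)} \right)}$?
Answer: $- \frac{9008846849}{135795464} \approx -66.341$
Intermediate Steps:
$m{\left(n,C \right)} = 2 n$
$P{\left(X,Q \right)} = 4 + \frac{Q}{28} + \frac{X}{28}$ ($P{\left(X,Q \right)} = 4 - \frac{Q + X}{-16 - 12} = 4 - \frac{Q + X}{-28} = 4 - \left(Q + X\right) \left(- \frac{1}{28}\right) = 4 - \left(- \frac{Q}{28} - \frac{X}{28}\right) = 4 + \left(\frac{Q}{28} + \frac{X}{28}\right) = 4 + \frac{Q}{28} + \frac{X}{28}$)
$N{\left(l,s \right)} = \frac{57}{14} + \frac{s}{28}$ ($N{\left(l,s \right)} = 4 + \frac{2 \cdot 1}{28} + \frac{s}{28} = 4 + \frac{1}{28} \cdot 2 + \frac{s}{28} = 4 + \frac{1}{14} + \frac{s}{28} = \frac{57}{14} + \frac{s}{28}$)
$\frac{N{\left(-2104,1817 \right)}}{9699676 \frac{1}{-9330758}} = \frac{\frac{57}{14} + \frac{1}{28} \cdot 1817}{9699676 \frac{1}{-9330758}} = \frac{\frac{57}{14} + \frac{1817}{28}}{9699676 \left(- \frac{1}{9330758}\right)} = \frac{1931}{28 \left(- \frac{4849838}{4665379}\right)} = \frac{1931}{28} \left(- \frac{4665379}{4849838}\right) = - \frac{9008846849}{135795464}$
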